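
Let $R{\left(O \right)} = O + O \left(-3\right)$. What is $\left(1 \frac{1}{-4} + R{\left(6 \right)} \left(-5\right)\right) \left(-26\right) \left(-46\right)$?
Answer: $71461$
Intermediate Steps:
$R{\left(O \right)} = - 2 O$ ($R{\left(O \right)} = O - 3 O = - 2 O$)
$\left(1 \frac{1}{-4} + R{\left(6 \right)} \left(-5\right)\right) \left(-26\right) \left(-46\right) = \left(1 \frac{1}{-4} + \left(-2\right) 6 \left(-5\right)\right) \left(-26\right) \left(-46\right) = \left(1 \left(- \frac{1}{4}\right) - -60\right) \left(-26\right) \left(-46\right) = \left(- \frac{1}{4} + 60\right) \left(-26\right) \left(-46\right) = \frac{239}{4} \left(-26\right) \left(-46\right) = \left(- \frac{3107}{2}\right) \left(-46\right) = 71461$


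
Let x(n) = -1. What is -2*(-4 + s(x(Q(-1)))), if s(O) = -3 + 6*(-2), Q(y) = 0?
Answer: 38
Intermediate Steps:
s(O) = -15 (s(O) = -3 - 12 = -15)
-2*(-4 + s(x(Q(-1)))) = -2*(-4 - 15) = -2*(-19) = 38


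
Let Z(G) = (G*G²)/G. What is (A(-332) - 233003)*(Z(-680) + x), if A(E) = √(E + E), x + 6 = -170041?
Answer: -68119126059 + 584706*I*√166 ≈ -6.8119e+10 + 7.5334e+6*I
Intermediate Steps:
Z(G) = G² (Z(G) = G³/G = G²)
x = -170047 (x = -6 - 170041 = -170047)
A(E) = √2*√E (A(E) = √(2*E) = √2*√E)
(A(-332) - 233003)*(Z(-680) + x) = (√2*√(-332) - 233003)*((-680)² - 170047) = (√2*(2*I*√83) - 233003)*(462400 - 170047) = (2*I*√166 - 233003)*292353 = (-233003 + 2*I*√166)*292353 = -68119126059 + 584706*I*√166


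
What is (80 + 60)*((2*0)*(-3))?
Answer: 0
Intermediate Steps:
(80 + 60)*((2*0)*(-3)) = 140*(0*(-3)) = 140*0 = 0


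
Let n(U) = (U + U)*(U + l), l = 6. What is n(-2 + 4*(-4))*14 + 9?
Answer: 6057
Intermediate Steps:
n(U) = 2*U*(6 + U) (n(U) = (U + U)*(U + 6) = (2*U)*(6 + U) = 2*U*(6 + U))
n(-2 + 4*(-4))*14 + 9 = (2*(-2 + 4*(-4))*(6 + (-2 + 4*(-4))))*14 + 9 = (2*(-2 - 16)*(6 + (-2 - 16)))*14 + 9 = (2*(-18)*(6 - 18))*14 + 9 = (2*(-18)*(-12))*14 + 9 = 432*14 + 9 = 6048 + 9 = 6057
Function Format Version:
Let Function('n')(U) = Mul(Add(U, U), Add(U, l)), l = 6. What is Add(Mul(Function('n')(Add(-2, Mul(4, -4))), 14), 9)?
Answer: 6057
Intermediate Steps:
Function('n')(U) = Mul(2, U, Add(6, U)) (Function('n')(U) = Mul(Add(U, U), Add(U, 6)) = Mul(Mul(2, U), Add(6, U)) = Mul(2, U, Add(6, U)))
Add(Mul(Function('n')(Add(-2, Mul(4, -4))), 14), 9) = Add(Mul(Mul(2, Add(-2, Mul(4, -4)), Add(6, Add(-2, Mul(4, -4)))), 14), 9) = Add(Mul(Mul(2, Add(-2, -16), Add(6, Add(-2, -16))), 14), 9) = Add(Mul(Mul(2, -18, Add(6, -18)), 14), 9) = Add(Mul(Mul(2, -18, -12), 14), 9) = Add(Mul(432, 14), 9) = Add(6048, 9) = 6057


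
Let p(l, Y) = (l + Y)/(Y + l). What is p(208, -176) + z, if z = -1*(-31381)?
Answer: 31382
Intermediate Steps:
p(l, Y) = 1 (p(l, Y) = (Y + l)/(Y + l) = 1)
z = 31381
p(208, -176) + z = 1 + 31381 = 31382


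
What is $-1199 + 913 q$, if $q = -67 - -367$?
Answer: $272701$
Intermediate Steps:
$q = 300$ ($q = -67 + 367 = 300$)
$-1199 + 913 q = -1199 + 913 \cdot 300 = -1199 + 273900 = 272701$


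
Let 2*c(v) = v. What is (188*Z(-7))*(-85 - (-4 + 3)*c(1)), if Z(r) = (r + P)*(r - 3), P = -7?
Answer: -2224040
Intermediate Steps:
c(v) = v/2
Z(r) = (-7 + r)*(-3 + r) (Z(r) = (r - 7)*(r - 3) = (-7 + r)*(-3 + r))
(188*Z(-7))*(-85 - (-4 + 3)*c(1)) = (188*(21 + (-7)² - 10*(-7)))*(-85 - (-4 + 3)*(½)*1) = (188*(21 + 49 + 70))*(-85 - (-1)/2) = (188*140)*(-85 - 1*(-½)) = 26320*(-85 + ½) = 26320*(-169/2) = -2224040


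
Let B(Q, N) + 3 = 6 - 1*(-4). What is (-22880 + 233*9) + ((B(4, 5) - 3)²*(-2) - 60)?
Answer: -20875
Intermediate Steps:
B(Q, N) = 7 (B(Q, N) = -3 + (6 - 1*(-4)) = -3 + (6 + 4) = -3 + 10 = 7)
(-22880 + 233*9) + ((B(4, 5) - 3)²*(-2) - 60) = (-22880 + 233*9) + ((7 - 3)²*(-2) - 60) = (-22880 + 2097) + (4²*(-2) - 60) = -20783 + (16*(-2) - 60) = -20783 + (-32 - 60) = -20783 - 92 = -20875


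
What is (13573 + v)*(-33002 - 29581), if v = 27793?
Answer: -2588808378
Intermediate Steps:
(13573 + v)*(-33002 - 29581) = (13573 + 27793)*(-33002 - 29581) = 41366*(-62583) = -2588808378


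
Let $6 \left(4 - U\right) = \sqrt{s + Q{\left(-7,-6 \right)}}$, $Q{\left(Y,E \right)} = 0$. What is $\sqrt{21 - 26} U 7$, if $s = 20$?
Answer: $i \left(- \frac{35}{3} + 28 \sqrt{5}\right) \approx 50.943 i$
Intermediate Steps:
$U = 4 - \frac{\sqrt{5}}{3}$ ($U = 4 - \frac{\sqrt{20 + 0}}{6} = 4 - \frac{\sqrt{20}}{6} = 4 - \frac{2 \sqrt{5}}{6} = 4 - \frac{\sqrt{5}}{3} \approx 3.2546$)
$\sqrt{21 - 26} U 7 = \sqrt{21 - 26} \left(4 - \frac{\sqrt{5}}{3}\right) 7 = \sqrt{-5} \left(4 - \frac{\sqrt{5}}{3}\right) 7 = i \sqrt{5} \left(4 - \frac{\sqrt{5}}{3}\right) 7 = 7 i \sqrt{5} \left(4 - \frac{\sqrt{5}}{3}\right)$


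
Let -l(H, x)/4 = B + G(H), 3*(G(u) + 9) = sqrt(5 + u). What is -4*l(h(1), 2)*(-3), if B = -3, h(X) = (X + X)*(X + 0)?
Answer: 576 - 16*sqrt(7) ≈ 533.67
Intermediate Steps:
G(u) = -9 + sqrt(5 + u)/3
h(X) = 2*X**2 (h(X) = (2*X)*X = 2*X**2)
l(H, x) = 48 - 4*sqrt(5 + H)/3 (l(H, x) = -4*(-3 + (-9 + sqrt(5 + H)/3)) = -4*(-12 + sqrt(5 + H)/3) = 48 - 4*sqrt(5 + H)/3)
-4*l(h(1), 2)*(-3) = -4*(48 - 4*sqrt(5 + 2*1**2)/3)*(-3) = -4*(48 - 4*sqrt(5 + 2*1)/3)*(-3) = -4*(48 - 4*sqrt(5 + 2)/3)*(-3) = -4*(48 - 4*sqrt(7)/3)*(-3) = (-192 + 16*sqrt(7)/3)*(-3) = 576 - 16*sqrt(7)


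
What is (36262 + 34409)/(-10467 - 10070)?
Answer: -70671/20537 ≈ -3.4412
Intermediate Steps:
(36262 + 34409)/(-10467 - 10070) = 70671/(-20537) = 70671*(-1/20537) = -70671/20537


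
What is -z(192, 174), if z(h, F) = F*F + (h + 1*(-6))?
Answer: -30462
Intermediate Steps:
z(h, F) = -6 + h + F² (z(h, F) = F² + (h - 6) = F² + (-6 + h) = -6 + h + F²)
-z(192, 174) = -(-6 + 192 + 174²) = -(-6 + 192 + 30276) = -1*30462 = -30462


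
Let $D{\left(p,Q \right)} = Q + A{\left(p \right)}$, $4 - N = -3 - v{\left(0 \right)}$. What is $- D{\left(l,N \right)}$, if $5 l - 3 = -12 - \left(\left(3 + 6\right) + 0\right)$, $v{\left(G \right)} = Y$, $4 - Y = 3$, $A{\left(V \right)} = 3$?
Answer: $-11$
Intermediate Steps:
$Y = 1$ ($Y = 4 - 3 = 1$)
$v{\left(G \right)} = 1$
$N = 8$ ($N = 4 - \left(-3 - 1\right) = 4 - -4 = 4 + 4 = 8$)
$l = - \frac{18}{5}$ ($l = \frac{3}{5} + \frac{-12 - \left(\left(3 + 6\right) + 0\right)}{5} = \frac{3}{5} + \frac{-12 - \left(9 + 0\right)}{5} = \frac{3}{5} + \frac{-12 - 9}{5} = \frac{3}{5} + \frac{1}{5} \left(-21\right) = \frac{3}{5} - \frac{21}{5} = - \frac{18}{5} \approx -3.6$)
$D{\left(p,Q \right)} = 3 + Q$ ($D{\left(p,Q \right)} = Q + 3 = 3 + Q$)
$- D{\left(l,N \right)} = - (3 + 8) = \left(-1\right) 11 = -11$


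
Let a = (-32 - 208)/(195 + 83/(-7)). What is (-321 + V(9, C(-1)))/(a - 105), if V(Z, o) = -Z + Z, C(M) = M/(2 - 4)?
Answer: 68587/22715 ≈ 3.0195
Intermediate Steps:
C(M) = -M/2 (C(M) = M/(-2) = M*(-½) = -M/2)
V(Z, o) = 0
a = -840/641 (a = -240/(195 + 83*(-⅐)) = -240/(195 - 83/7) = -240/1282/7 = -240*7/1282 = -840/641 ≈ -1.3105)
(-321 + V(9, C(-1)))/(a - 105) = (-321 + 0)/(-840/641 - 105) = -321/(-68145/641) = -321*(-641/68145) = 68587/22715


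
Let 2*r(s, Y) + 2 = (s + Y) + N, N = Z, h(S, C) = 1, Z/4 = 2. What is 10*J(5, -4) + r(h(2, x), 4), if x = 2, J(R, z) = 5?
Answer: 111/2 ≈ 55.500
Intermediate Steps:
Z = 8 (Z = 4*2 = 8)
N = 8
r(s, Y) = 3 + Y/2 + s/2 (r(s, Y) = -1 + ((s + Y) + 8)/2 = -1 + ((Y + s) + 8)/2 = -1 + (8 + Y + s)/2 = -1 + (4 + Y/2 + s/2) = 3 + Y/2 + s/2)
10*J(5, -4) + r(h(2, x), 4) = 10*5 + (3 + (1/2)*4 + (1/2)*1) = 50 + (3 + 2 + 1/2) = 50 + 11/2 = 111/2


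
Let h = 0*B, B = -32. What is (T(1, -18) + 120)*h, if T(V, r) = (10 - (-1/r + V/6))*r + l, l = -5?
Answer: 0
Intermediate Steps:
h = 0 (h = 0*(-32) = 0)
T(V, r) = -5 + r*(10 + 1/r - V/6) (T(V, r) = (10 - (-1/r + V/6))*r - 5 = (10 + (1/r - V/6))*r - 5 = (10 + 1/r - V/6)*r - 5 = r*(10 + 1/r - V/6) - 5 = -5 + r*(10 + 1/r - V/6))
(T(1, -18) + 120)*h = ((-4 + 10*(-18) - ⅙*1*(-18)) + 120)*0 = ((-4 - 180 + 3) + 120)*0 = (-181 + 120)*0 = -61*0 = 0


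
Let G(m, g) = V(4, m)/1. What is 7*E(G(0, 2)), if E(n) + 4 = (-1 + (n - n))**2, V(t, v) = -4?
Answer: -21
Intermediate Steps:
G(m, g) = -4 (G(m, g) = -4/1 = -4*1 = -4)
E(n) = -3 (E(n) = -4 + (-1 + (n - n))**2 = -4 + (-1 + 0)**2 = -4 + (-1)**2 = -4 + 1 = -3)
7*E(G(0, 2)) = 7*(-3) = -21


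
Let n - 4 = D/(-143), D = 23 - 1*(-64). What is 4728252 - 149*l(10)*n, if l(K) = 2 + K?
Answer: 675272856/143 ≈ 4.7222e+6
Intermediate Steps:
D = 87 (D = 23 + 64 = 87)
n = 485/143 (n = 4 + 87/(-143) = 4 + 87*(-1/143) = 4 - 87/143 = 485/143 ≈ 3.3916)
4728252 - 149*l(10)*n = 4728252 - 149*(2 + 10)*485/143 = 4728252 - 149*12*485/143 = 4728252 - 1788*485/143 = 4728252 - 1*867180/143 = 4728252 - 867180/143 = 675272856/143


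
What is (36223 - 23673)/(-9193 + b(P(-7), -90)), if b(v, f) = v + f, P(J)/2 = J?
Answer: -12550/9297 ≈ -1.3499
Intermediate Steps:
P(J) = 2*J
b(v, f) = f + v
(36223 - 23673)/(-9193 + b(P(-7), -90)) = (36223 - 23673)/(-9193 + (-90 + 2*(-7))) = 12550/(-9193 + (-90 - 14)) = 12550/(-9193 - 104) = 12550/(-9297) = 12550*(-1/9297) = -12550/9297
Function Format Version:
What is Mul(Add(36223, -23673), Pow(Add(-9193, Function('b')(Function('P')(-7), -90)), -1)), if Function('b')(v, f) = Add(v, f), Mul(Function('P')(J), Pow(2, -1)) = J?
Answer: Rational(-12550, 9297) ≈ -1.3499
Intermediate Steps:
Function('P')(J) = Mul(2, J)
Function('b')(v, f) = Add(f, v)
Mul(Add(36223, -23673), Pow(Add(-9193, Function('b')(Function('P')(-7), -90)), -1)) = Mul(Add(36223, -23673), Pow(Add(-9193, Add(-90, Mul(2, -7))), -1)) = Mul(12550, Pow(Add(-9193, Add(-90, -14)), -1)) = Mul(12550, Pow(Add(-9193, -104), -1)) = Mul(12550, Pow(-9297, -1)) = Mul(12550, Rational(-1, 9297)) = Rational(-12550, 9297)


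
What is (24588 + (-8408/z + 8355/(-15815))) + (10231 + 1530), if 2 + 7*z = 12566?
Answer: 361074908074/9934983 ≈ 36344.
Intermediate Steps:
z = 12564/7 (z = -2/7 + (⅐)*12566 = -2/7 + 12566/7 = 12564/7 ≈ 1794.9)
(24588 + (-8408/z + 8355/(-15815))) + (10231 + 1530) = (24588 + (-8408/12564/7 + 8355/(-15815))) + (10231 + 1530) = (24588 + (-8408*7/12564 + 8355*(-1/15815))) + 11761 = (24588 + (-14714/3141 - 1671/3163)) + 11761 = (24588 - 51788993/9934983) + 11761 = 244229573011/9934983 + 11761 = 361074908074/9934983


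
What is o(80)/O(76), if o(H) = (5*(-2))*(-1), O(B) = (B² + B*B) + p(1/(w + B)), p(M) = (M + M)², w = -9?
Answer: 22445/25928466 ≈ 0.00086565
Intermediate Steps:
p(M) = 4*M² (p(M) = (2*M)² = 4*M²)
O(B) = 2*B² + 4/(-9 + B)² (O(B) = (B² + B*B) + 4*(1/(-9 + B))² = (B² + B²) + 4/(-9 + B)² = 2*B² + 4/(-9 + B)²)
o(H) = 10 (o(H) = -10*(-1) = 10)
o(80)/O(76) = 10/(2*76² + 4/(-9 + 76)²) = 10/(2*5776 + 4/67²) = 10/(11552 + 4*(1/4489)) = 10/(11552 + 4/4489) = 10/(51856932/4489) = 10*(4489/51856932) = 22445/25928466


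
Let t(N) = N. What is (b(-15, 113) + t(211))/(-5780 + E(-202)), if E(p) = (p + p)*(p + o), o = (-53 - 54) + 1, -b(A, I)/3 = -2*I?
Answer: 889/118652 ≈ 0.0074925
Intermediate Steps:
b(A, I) = 6*I (b(A, I) = -(-6)*I = 6*I)
o = -106 (o = -107 + 1 = -106)
E(p) = 2*p*(-106 + p) (E(p) = (p + p)*(p - 106) = (2*p)*(-106 + p) = 2*p*(-106 + p))
(b(-15, 113) + t(211))/(-5780 + E(-202)) = (6*113 + 211)/(-5780 + 2*(-202)*(-106 - 202)) = (678 + 211)/(-5780 + 2*(-202)*(-308)) = 889/(-5780 + 124432) = 889/118652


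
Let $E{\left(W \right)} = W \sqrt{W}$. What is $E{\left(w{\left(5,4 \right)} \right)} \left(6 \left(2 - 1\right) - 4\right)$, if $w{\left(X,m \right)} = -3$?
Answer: $- 6 i \sqrt{3} \approx - 10.392 i$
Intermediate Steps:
$E{\left(W \right)} = W^{\frac{3}{2}}$
$E{\left(w{\left(5,4 \right)} \right)} \left(6 \left(2 - 1\right) - 4\right) = \left(-3\right)^{\frac{3}{2}} \left(6 \left(2 - 1\right) - 4\right) = - 3 i \sqrt{3} \left(6 \cdot 1 - 4\right) = - 3 i \sqrt{3} \left(6 - 4\right) = - 3 i \sqrt{3} \cdot 2 = - 6 i \sqrt{3}$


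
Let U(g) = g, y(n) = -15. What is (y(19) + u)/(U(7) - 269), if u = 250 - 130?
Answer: -105/262 ≈ -0.40076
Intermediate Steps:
u = 120
(y(19) + u)/(U(7) - 269) = (-15 + 120)/(7 - 269) = 105/(-262) = 105*(-1/262) = -105/262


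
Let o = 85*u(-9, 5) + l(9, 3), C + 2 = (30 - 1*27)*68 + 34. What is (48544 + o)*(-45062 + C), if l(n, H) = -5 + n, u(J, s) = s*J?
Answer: -2004753198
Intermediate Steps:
u(J, s) = J*s
C = 236 (C = -2 + ((30 - 1*27)*68 + 34) = -2 + ((30 - 27)*68 + 34) = -2 + (3*68 + 34) = -2 + (204 + 34) = -2 + 238 = 236)
o = -3821 (o = 85*(-9*5) + (-5 + 9) = 85*(-45) + 4 = -3825 + 4 = -3821)
(48544 + o)*(-45062 + C) = (48544 - 3821)*(-45062 + 236) = 44723*(-44826) = -2004753198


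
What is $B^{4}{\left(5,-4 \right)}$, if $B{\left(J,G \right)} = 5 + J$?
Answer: $10000$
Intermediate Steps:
$B^{4}{\left(5,-4 \right)} = \left(5 + 5\right)^{4} = 10^{4} = 10000$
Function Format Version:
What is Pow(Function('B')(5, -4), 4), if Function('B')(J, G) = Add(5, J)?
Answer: 10000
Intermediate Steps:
Pow(Function('B')(5, -4), 4) = Pow(Add(5, 5), 4) = Pow(10, 4) = 10000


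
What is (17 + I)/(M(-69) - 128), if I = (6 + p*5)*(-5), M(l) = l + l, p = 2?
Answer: 9/38 ≈ 0.23684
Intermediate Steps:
M(l) = 2*l
I = -80 (I = (6 + 2*5)*(-5) = (6 + 10)*(-5) = 16*(-5) = -80)
(17 + I)/(M(-69) - 128) = (17 - 80)/(2*(-69) - 128) = -63/(-138 - 128) = -63/(-266) = -63*(-1/266) = 9/38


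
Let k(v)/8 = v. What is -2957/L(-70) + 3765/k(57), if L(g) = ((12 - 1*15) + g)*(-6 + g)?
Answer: 85701/11096 ≈ 7.7236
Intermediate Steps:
k(v) = 8*v
L(g) = (-6 + g)*(-3 + g) (L(g) = ((12 - 15) + g)*(-6 + g) = (-3 + g)*(-6 + g) = (-6 + g)*(-3 + g))
-2957/L(-70) + 3765/k(57) = -2957/(18 + (-70)**2 - 9*(-70)) + 3765/((8*57)) = -2957/(18 + 4900 + 630) + 3765/456 = -2957/5548 + 3765*(1/456) = -2957*1/5548 + 1255/152 = -2957/5548 + 1255/152 = 85701/11096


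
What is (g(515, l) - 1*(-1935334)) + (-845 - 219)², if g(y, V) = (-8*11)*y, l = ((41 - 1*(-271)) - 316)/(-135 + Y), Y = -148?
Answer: 3022110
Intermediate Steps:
l = 4/283 (l = ((41 - 1*(-271)) - 316)/(-135 - 148) = ((41 + 271) - 316)/(-283) = (312 - 316)*(-1/283) = -4*(-1/283) = 4/283 ≈ 0.014134)
g(y, V) = -88*y
(g(515, l) - 1*(-1935334)) + (-845 - 219)² = (-88*515 - 1*(-1935334)) + (-845 - 219)² = (-45320 + 1935334) + (-1064)² = 1890014 + 1132096 = 3022110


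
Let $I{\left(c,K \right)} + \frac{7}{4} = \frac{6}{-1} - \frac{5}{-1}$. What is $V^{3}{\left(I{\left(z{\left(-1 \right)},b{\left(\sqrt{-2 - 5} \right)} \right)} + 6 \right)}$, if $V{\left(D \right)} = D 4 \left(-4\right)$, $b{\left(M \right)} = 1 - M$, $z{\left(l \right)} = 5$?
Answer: $-140608$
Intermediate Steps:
$I{\left(c,K \right)} = - \frac{11}{4}$ ($I{\left(c,K \right)} = - \frac{7}{4} + \left(\frac{6}{-1} - \frac{5}{-1}\right) = - \frac{7}{4} + \left(6 \left(-1\right) - -5\right) = - \frac{7}{4} + \left(-6 + 5\right) = - \frac{7}{4} - 1 = - \frac{11}{4}$)
$V{\left(D \right)} = - 16 D$ ($V{\left(D \right)} = 4 D \left(-4\right) = - 16 D$)
$V^{3}{\left(I{\left(z{\left(-1 \right)},b{\left(\sqrt{-2 - 5} \right)} \right)} + 6 \right)} = \left(- 16 \left(- \frac{11}{4} + 6\right)\right)^{3} = \left(\left(-16\right) \frac{13}{4}\right)^{3} = \left(-52\right)^{3} = -140608$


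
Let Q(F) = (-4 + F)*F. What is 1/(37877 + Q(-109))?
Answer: 1/50194 ≈ 1.9923e-5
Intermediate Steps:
Q(F) = F*(-4 + F)
1/(37877 + Q(-109)) = 1/(37877 - 109*(-4 - 109)) = 1/(37877 - 109*(-113)) = 1/(37877 + 12317) = 1/50194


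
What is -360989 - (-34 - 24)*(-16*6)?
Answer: -366557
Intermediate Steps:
-360989 - (-34 - 24)*(-16*6) = -360989 - (-58)*(-96) = -360989 - 1*5568 = -360989 - 5568 = -366557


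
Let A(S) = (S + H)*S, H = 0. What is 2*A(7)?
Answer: 98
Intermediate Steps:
A(S) = S² (A(S) = (S + 0)*S = S*S = S²)
2*A(7) = 2*7² = 2*49 = 98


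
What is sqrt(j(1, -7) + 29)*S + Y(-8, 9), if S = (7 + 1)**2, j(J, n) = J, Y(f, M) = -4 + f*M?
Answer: -76 + 64*sqrt(30) ≈ 274.54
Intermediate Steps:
Y(f, M) = -4 + M*f
S = 64 (S = 8**2 = 64)
sqrt(j(1, -7) + 29)*S + Y(-8, 9) = sqrt(1 + 29)*64 + (-4 + 9*(-8)) = sqrt(30)*64 + (-4 - 72) = 64*sqrt(30) - 76 = -76 + 64*sqrt(30)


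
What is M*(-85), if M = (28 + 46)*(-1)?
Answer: 6290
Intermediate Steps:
M = -74 (M = 74*(-1) = -74)
M*(-85) = -74*(-85) = 6290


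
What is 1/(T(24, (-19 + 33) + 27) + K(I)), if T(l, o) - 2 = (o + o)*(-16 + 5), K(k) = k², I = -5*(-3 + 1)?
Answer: -1/800 ≈ -0.0012500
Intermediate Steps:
I = 10 (I = -5*(-2) = 10)
T(l, o) = 2 - 22*o (T(l, o) = 2 + (o + o)*(-16 + 5) = 2 + (2*o)*(-11) = 2 - 22*o)
1/(T(24, (-19 + 33) + 27) + K(I)) = 1/((2 - 22*((-19 + 33) + 27)) + 10²) = 1/((2 - 22*(14 + 27)) + 100) = 1/((2 - 22*41) + 100) = 1/((2 - 902) + 100) = 1/(-900 + 100) = 1/(-800) = -1/800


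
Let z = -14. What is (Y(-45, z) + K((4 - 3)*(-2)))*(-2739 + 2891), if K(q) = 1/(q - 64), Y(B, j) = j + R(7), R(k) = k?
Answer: -35188/33 ≈ -1066.3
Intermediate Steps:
Y(B, j) = 7 + j (Y(B, j) = j + 7 = 7 + j)
K(q) = 1/(-64 + q)
(Y(-45, z) + K((4 - 3)*(-2)))*(-2739 + 2891) = ((7 - 14) + 1/(-64 + (4 - 3)*(-2)))*(-2739 + 2891) = (-7 + 1/(-64 + 1*(-2)))*152 = (-7 + 1/(-64 - 2))*152 = (-7 + 1/(-66))*152 = (-7 - 1/66)*152 = -463/66*152 = -35188/33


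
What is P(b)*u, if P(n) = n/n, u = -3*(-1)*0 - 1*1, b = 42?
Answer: -1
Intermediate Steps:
u = -1 (u = 3*0 - 1 = 0 - 1 = -1)
P(n) = 1
P(b)*u = 1*(-1) = -1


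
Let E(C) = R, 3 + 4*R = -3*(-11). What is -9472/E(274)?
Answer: -18944/15 ≈ -1262.9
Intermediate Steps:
R = 15/2 (R = -¾ + (-3*(-11))/4 = -¾ + (¼)*33 = -¾ + 33/4 = 15/2 ≈ 7.5000)
E(C) = 15/2
-9472/E(274) = -9472/15/2 = -9472*2/15 = -18944/15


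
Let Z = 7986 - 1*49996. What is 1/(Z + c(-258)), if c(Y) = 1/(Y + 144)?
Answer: -114/4789141 ≈ -2.3804e-5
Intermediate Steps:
c(Y) = 1/(144 + Y)
Z = -42010 (Z = 7986 - 49996 = -42010)
1/(Z + c(-258)) = 1/(-42010 + 1/(144 - 258)) = 1/(-42010 + 1/(-114)) = 1/(-42010 - 1/114) = 1/(-4789141/114) = -114/4789141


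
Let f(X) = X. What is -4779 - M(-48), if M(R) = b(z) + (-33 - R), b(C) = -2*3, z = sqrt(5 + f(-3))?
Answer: -4788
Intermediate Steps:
z = sqrt(2) (z = sqrt(5 - 3) = sqrt(2) ≈ 1.4142)
b(C) = -6
M(R) = -39 - R (M(R) = -6 + (-33 - R) = -39 - R)
-4779 - M(-48) = -4779 - (-39 - 1*(-48)) = -4779 - (-39 + 48) = -4779 - 1*9 = -4779 - 9 = -4788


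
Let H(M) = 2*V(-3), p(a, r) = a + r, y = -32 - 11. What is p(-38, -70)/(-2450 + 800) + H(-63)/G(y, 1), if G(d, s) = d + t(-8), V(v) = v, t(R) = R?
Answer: 856/4675 ≈ 0.18310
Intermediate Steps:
y = -43
G(d, s) = -8 + d (G(d, s) = d - 8 = -8 + d)
H(M) = -6 (H(M) = 2*(-3) = -6)
p(-38, -70)/(-2450 + 800) + H(-63)/G(y, 1) = (-38 - 70)/(-2450 + 800) - 6/(-8 - 43) = -108/(-1650) - 6/(-51) = -108*(-1/1650) - 6*(-1/51) = 18/275 + 2/17 = 856/4675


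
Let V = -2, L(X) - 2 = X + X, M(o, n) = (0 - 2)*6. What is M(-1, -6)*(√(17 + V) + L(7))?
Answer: -192 - 12*√15 ≈ -238.48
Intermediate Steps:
M(o, n) = -12 (M(o, n) = -2*6 = -12)
L(X) = 2 + 2*X (L(X) = 2 + (X + X) = 2 + 2*X)
M(-1, -6)*(√(17 + V) + L(7)) = -12*(√(17 - 2) + (2 + 2*7)) = -12*(√15 + (2 + 14)) = -12*(√15 + 16) = -12*(16 + √15) = -192 - 12*√15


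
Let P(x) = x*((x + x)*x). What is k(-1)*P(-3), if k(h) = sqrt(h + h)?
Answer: -54*I*sqrt(2) ≈ -76.368*I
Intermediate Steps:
k(h) = sqrt(2)*sqrt(h) (k(h) = sqrt(2*h) = sqrt(2)*sqrt(h))
P(x) = 2*x**3 (P(x) = x*((2*x)*x) = x*(2*x**2) = 2*x**3)
k(-1)*P(-3) = (sqrt(2)*sqrt(-1))*(2*(-3)**3) = (sqrt(2)*I)*(2*(-27)) = (I*sqrt(2))*(-54) = -54*I*sqrt(2)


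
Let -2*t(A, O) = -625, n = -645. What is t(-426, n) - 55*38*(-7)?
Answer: 29885/2 ≈ 14943.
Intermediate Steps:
t(A, O) = 625/2 (t(A, O) = -1/2*(-625) = 625/2)
t(-426, n) - 55*38*(-7) = 625/2 - 55*38*(-7) = 625/2 - 2090*(-7) = 625/2 + 14630 = 29885/2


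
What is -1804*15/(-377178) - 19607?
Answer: -1232550331/62863 ≈ -19607.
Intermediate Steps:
-1804*15/(-377178) - 19607 = -27060*(-1/377178) - 19607 = 4510/62863 - 19607 = -1232550331/62863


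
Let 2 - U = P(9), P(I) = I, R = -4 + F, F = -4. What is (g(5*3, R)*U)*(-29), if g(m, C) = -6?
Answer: -1218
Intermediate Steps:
R = -8 (R = -4 - 4 = -8)
U = -7 (U = 2 - 1*9 = 2 - 9 = -7)
(g(5*3, R)*U)*(-29) = -6*(-7)*(-29) = 42*(-29) = -1218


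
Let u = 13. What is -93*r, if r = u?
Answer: -1209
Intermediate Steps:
r = 13
-93*r = -93*13 = -1209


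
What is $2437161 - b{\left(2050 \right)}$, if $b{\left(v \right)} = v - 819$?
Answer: $2435930$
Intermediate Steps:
$b{\left(v \right)} = -819 + v$
$2437161 - b{\left(2050 \right)} = 2437161 - \left(-819 + 2050\right) = 2437161 - 1231 = 2435930$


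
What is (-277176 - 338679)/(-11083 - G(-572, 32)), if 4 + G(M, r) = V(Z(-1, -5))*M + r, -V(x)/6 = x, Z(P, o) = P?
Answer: 615855/7679 ≈ 80.200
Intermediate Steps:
V(x) = -6*x
G(M, r) = -4 + r + 6*M (G(M, r) = -4 + ((-6*(-1))*M + r) = -4 + (6*M + r) = -4 + (r + 6*M) = -4 + r + 6*M)
(-277176 - 338679)/(-11083 - G(-572, 32)) = (-277176 - 338679)/(-11083 - (-4 + 32 + 6*(-572))) = -615855/(-11083 - (-4 + 32 - 3432)) = -615855/(-11083 - 1*(-3404)) = -615855/(-11083 + 3404) = -615855/(-7679) = -615855*(-1/7679) = 615855/7679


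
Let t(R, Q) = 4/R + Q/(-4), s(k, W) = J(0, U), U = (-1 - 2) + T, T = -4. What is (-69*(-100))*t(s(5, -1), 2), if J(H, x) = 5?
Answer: 2070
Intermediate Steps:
U = -7 (U = (-1 - 2) - 4 = -3 - 4 = -7)
s(k, W) = 5
t(R, Q) = 4/R - Q/4 (t(R, Q) = 4/R + Q*(-¼) = 4/R - Q/4)
(-69*(-100))*t(s(5, -1), 2) = (-69*(-100))*(4/5 - ¼*2) = 6900*(4*(⅕) - ½) = 6900*(⅘ - ½) = 6900*(3/10) = 2070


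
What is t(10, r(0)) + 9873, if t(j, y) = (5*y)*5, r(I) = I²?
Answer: 9873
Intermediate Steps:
t(j, y) = 25*y
t(10, r(0)) + 9873 = 25*0² + 9873 = 25*0 + 9873 = 0 + 9873 = 9873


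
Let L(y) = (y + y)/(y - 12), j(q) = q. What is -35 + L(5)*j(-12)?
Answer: -125/7 ≈ -17.857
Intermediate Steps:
L(y) = 2*y/(-12 + y) (L(y) = (2*y)/(-12 + y) = 2*y/(-12 + y))
-35 + L(5)*j(-12) = -35 + (2*5/(-12 + 5))*(-12) = -35 + (2*5/(-7))*(-12) = -35 + (2*5*(-⅐))*(-12) = -35 - 10/7*(-12) = -35 + 120/7 = -125/7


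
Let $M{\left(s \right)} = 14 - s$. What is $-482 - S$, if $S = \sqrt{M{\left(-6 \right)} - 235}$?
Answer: $-482 - i \sqrt{215} \approx -482.0 - 14.663 i$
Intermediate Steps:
$S = i \sqrt{215}$ ($S = \sqrt{\left(14 - -6\right) - 235} = \sqrt{\left(14 + 6\right) - 235} = \sqrt{20 - 235} = \sqrt{-215} = i \sqrt{215} \approx 14.663 i$)
$-482 - S = -482 - i \sqrt{215}$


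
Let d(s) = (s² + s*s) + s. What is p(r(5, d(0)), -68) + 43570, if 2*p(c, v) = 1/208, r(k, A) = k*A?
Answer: 18125121/416 ≈ 43570.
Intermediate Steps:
d(s) = s + 2*s² (d(s) = (s² + s²) + s = 2*s² + s = s + 2*s²)
r(k, A) = A*k
p(c, v) = 1/416 (p(c, v) = (½)/208 = (½)*(1/208) = 1/416)
p(r(5, d(0)), -68) + 43570 = 1/416 + 43570 = 18125121/416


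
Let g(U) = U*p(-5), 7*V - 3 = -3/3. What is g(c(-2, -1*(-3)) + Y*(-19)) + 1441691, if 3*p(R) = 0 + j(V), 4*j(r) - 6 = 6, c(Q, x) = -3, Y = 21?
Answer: 1441289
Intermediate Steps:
V = 2/7 (V = 3/7 + (-3/3)/7 = 3/7 + (-3*⅓)/7 = 3/7 + (⅐)*(-1) = 3/7 - ⅐ = 2/7 ≈ 0.28571)
j(r) = 3 (j(r) = 3/2 + (¼)*6 = 3/2 + 3/2 = 3)
p(R) = 1 (p(R) = (0 + 3)/3 = (⅓)*3 = 1)
g(U) = U (g(U) = U*1 = U)
g(c(-2, -1*(-3)) + Y*(-19)) + 1441691 = (-3 + 21*(-19)) + 1441691 = (-3 - 399) + 1441691 = -402 + 1441691 = 1441289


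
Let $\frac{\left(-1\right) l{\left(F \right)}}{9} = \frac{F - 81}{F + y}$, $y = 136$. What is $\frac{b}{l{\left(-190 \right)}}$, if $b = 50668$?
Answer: $- \frac{304008}{271} \approx -1121.8$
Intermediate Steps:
$l{\left(F \right)} = - \frac{9 \left(-81 + F\right)}{136 + F}$ ($l{\left(F \right)} = - 9 \frac{F - 81}{F + 136} = - 9 \frac{-81 + F}{136 + F} = - \frac{9 \left(-81 + F\right)}{136 + F}$)
$\frac{b}{l{\left(-190 \right)}} = \frac{50668}{9 \frac{1}{136 - 190} \left(81 - -190\right)} = \frac{50668}{9 \frac{1}{-54} \left(81 + 190\right)} = \frac{50668}{9 \left(- \frac{1}{54}\right) 271} = \frac{50668}{- \frac{271}{6}} = 50668 \left(- \frac{6}{271}\right) = - \frac{304008}{271}$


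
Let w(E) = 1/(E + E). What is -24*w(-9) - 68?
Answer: -200/3 ≈ -66.667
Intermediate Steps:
w(E) = 1/(2*E)
-24*w(-9) - 68 = -12/(-9) - 68 = -12*(-1)/9 - 68 = -24*(-1/18) - 68 = 4/3 - 68 = -200/3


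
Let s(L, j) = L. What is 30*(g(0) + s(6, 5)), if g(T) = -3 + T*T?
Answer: 90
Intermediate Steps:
g(T) = -3 + T**2
30*(g(0) + s(6, 5)) = 30*((-3 + 0**2) + 6) = 30*((-3 + 0) + 6) = 30*(-3 + 6) = 30*3 = 90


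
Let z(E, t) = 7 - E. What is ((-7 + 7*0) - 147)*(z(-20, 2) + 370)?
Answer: -61138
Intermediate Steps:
((-7 + 7*0) - 147)*(z(-20, 2) + 370) = ((-7 + 7*0) - 147)*((7 - 1*(-20)) + 370) = ((-7 + 0) - 147)*((7 + 20) + 370) = (-7 - 147)*(27 + 370) = -154*397 = -61138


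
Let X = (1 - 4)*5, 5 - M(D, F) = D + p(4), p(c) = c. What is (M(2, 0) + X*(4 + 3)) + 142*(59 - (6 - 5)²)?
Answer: 8130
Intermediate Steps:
M(D, F) = 1 - D (M(D, F) = 5 - (D + 4) = 5 - (4 + D) = 5 + (-4 - D) = 1 - D)
X = -15 (X = -3*5 = -15)
(M(2, 0) + X*(4 + 3)) + 142*(59 - (6 - 5)²) = ((1 - 1*2) - 15*(4 + 3)) + 142*(59 - (6 - 5)²) = ((1 - 2) - 15*7) + 142*(59 - 1*1²) = (-1 - 105) + 142*(59 - 1*1) = -106 + 142*(59 - 1) = -106 + 142*58 = -106 + 8236 = 8130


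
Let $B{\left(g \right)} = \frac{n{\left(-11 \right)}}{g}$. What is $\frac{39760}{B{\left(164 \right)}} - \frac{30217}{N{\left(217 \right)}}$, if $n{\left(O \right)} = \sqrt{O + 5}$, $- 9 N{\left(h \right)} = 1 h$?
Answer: $\frac{271953}{217} - \frac{3260320 i \sqrt{6}}{3} \approx 1253.2 - 2.662 \cdot 10^{6} i$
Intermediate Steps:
$N{\left(h \right)} = - \frac{h}{9}$ ($N{\left(h \right)} = - \frac{1 h}{9} = - \frac{h}{9}$)
$n{\left(O \right)} = \sqrt{5 + O}$
$B{\left(g \right)} = \frac{i \sqrt{6}}{g}$ ($B{\left(g \right)} = \frac{\sqrt{5 - 11}}{g} = \frac{\sqrt{-6}}{g} = \frac{i \sqrt{6}}{g}$)
$\frac{39760}{B{\left(164 \right)}} - \frac{30217}{N{\left(217 \right)}} = \frac{39760}{i \sqrt{6} \cdot \frac{1}{164}} - \frac{30217}{\left(- \frac{1}{9}\right) 217} = \frac{39760}{i \sqrt{6} \cdot \frac{1}{164}} - \frac{30217}{- \frac{217}{9}} = \frac{39760}{\frac{1}{164} i \sqrt{6}} - - \frac{271953}{217} = 39760 \left(- \frac{82 i \sqrt{6}}{3}\right) + \frac{271953}{217} = - \frac{3260320 i \sqrt{6}}{3} + \frac{271953}{217} = \frac{271953}{217} - \frac{3260320 i \sqrt{6}}{3}$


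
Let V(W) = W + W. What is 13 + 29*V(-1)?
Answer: -45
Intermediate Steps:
V(W) = 2*W
13 + 29*V(-1) = 13 + 29*(2*(-1)) = 13 + 29*(-2) = 13 - 58 = -45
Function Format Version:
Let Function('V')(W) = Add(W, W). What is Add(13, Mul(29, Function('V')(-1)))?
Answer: -45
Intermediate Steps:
Function('V')(W) = Mul(2, W)
Add(13, Mul(29, Function('V')(-1))) = Add(13, Mul(29, Mul(2, -1))) = Add(13, Mul(29, -2)) = Add(13, -58) = -45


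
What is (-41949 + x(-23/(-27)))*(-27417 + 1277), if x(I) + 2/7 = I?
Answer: 207244559560/189 ≈ 1.0965e+9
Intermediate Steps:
x(I) = -2/7 + I
(-41949 + x(-23/(-27)))*(-27417 + 1277) = (-41949 + (-2/7 - 23/(-27)))*(-27417 + 1277) = (-41949 + (-2/7 - 23*(-1/27)))*(-26140) = (-41949 + (-2/7 + 23/27))*(-26140) = (-41949 + 107/189)*(-26140) = -7928254/189*(-26140) = 207244559560/189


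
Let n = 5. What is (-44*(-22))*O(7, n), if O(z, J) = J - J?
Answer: 0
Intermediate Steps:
O(z, J) = 0
(-44*(-22))*O(7, n) = -44*(-22)*0 = 968*0 = 0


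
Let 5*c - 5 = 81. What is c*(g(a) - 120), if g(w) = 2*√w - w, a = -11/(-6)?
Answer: -31433/15 + 86*√66/15 ≈ -2049.0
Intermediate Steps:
c = 86/5 (c = 1 + (⅕)*81 = 1 + 81/5 = 86/5 ≈ 17.200)
a = 11/6 (a = -11*(-⅙) = 11/6 ≈ 1.8333)
g(w) = -w + 2*√w
c*(g(a) - 120) = 86*((-1*11/6 + 2*√(11/6)) - 120)/5 = 86*((-11/6 + 2*(√66/6)) - 120)/5 = 86*((-11/6 + √66/3) - 120)/5 = 86*(-731/6 + √66/3)/5 = -31433/15 + 86*√66/15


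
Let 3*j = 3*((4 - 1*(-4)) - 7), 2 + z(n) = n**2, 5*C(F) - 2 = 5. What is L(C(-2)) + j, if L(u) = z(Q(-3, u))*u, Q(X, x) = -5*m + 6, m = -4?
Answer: 4723/5 ≈ 944.60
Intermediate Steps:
C(F) = 7/5 (C(F) = 2/5 + (1/5)*5 = 2/5 + 1 = 7/5)
Q(X, x) = 26 (Q(X, x) = -5*(-4) + 6 = 20 + 6 = 26)
z(n) = -2 + n**2
L(u) = 674*u (L(u) = (-2 + 26**2)*u = (-2 + 676)*u = 674*u)
j = 1 (j = (3*((4 - 1*(-4)) - 7))/3 = (3*((4 + 4) - 7))/3 = (3*(8 - 7))/3 = (3*1)/3 = (1/3)*3 = 1)
L(C(-2)) + j = 674*(7/5) + 1 = 4718/5 + 1 = 4723/5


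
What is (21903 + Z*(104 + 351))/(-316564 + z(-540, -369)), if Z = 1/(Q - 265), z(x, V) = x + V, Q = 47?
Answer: -4774399/69209114 ≈ -0.068985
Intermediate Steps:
z(x, V) = V + x
Z = -1/218 (Z = 1/(47 - 265) = 1/(-218) = -1/218 ≈ -0.0045872)
(21903 + Z*(104 + 351))/(-316564 + z(-540, -369)) = (21903 - (104 + 351)/218)/(-316564 + (-369 - 540)) = (21903 - 1/218*455)/(-316564 - 909) = (21903 - 455/218)/(-317473) = (4774399/218)*(-1/317473) = -4774399/69209114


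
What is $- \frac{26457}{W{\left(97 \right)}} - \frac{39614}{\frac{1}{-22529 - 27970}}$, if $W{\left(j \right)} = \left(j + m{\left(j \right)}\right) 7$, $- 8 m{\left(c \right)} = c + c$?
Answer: $\frac{1358317319818}{679} \approx 2.0005 \cdot 10^{9}$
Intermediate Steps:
$m{\left(c \right)} = - \frac{c}{4}$ ($m{\left(c \right)} = - \frac{c + c}{8} = - \frac{2 c}{8} = - \frac{c}{4}$)
$W{\left(j \right)} = \frac{21 j}{4}$ ($W{\left(j \right)} = \left(j - \frac{j}{4}\right) 7 = \frac{3 j}{4} \cdot 7 = \frac{21 j}{4}$)
$- \frac{26457}{W{\left(97 \right)}} - \frac{39614}{\frac{1}{-22529 - 27970}} = - \frac{26457}{\frac{21}{4} \cdot 97} - \frac{39614}{\frac{1}{-22529 - 27970}} = - \frac{26457}{\frac{2037}{4}} - \frac{39614}{\frac{1}{-50499}} = \left(-26457\right) \frac{4}{2037} - \frac{39614}{- \frac{1}{50499}} = - \frac{35276}{679} - -2000467386 = - \frac{35276}{679} + 2000467386 = \frac{1358317319818}{679}$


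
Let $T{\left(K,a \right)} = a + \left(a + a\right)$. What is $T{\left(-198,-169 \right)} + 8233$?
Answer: $7726$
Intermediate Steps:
$T{\left(K,a \right)} = 3 a$ ($T{\left(K,a \right)} = a + 2 a = 3 a$)
$T{\left(-198,-169 \right)} + 8233 = 3 \left(-169\right) + 8233 = -507 + 8233 = 7726$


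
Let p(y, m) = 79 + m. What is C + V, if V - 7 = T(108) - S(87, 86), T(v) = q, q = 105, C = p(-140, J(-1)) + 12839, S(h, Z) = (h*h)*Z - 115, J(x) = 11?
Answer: -637778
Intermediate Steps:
S(h, Z) = -115 + Z*h**2 (S(h, Z) = h**2*Z - 115 = Z*h**2 - 115 = -115 + Z*h**2)
C = 12929 (C = (79 + 11) + 12839 = 90 + 12839 = 12929)
T(v) = 105
V = -650707 (V = 7 + (105 - (-115 + 86*87**2)) = 7 + (105 - (-115 + 86*7569)) = 7 + (105 - (-115 + 650934)) = 7 + (105 - 1*650819) = 7 + (105 - 650819) = 7 - 650714 = -650707)
C + V = 12929 - 650707 = -637778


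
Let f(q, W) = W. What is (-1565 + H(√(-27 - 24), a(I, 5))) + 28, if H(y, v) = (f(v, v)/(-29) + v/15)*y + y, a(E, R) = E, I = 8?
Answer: -1537 + 547*I*√51/435 ≈ -1537.0 + 8.9801*I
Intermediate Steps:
H(y, v) = y + 14*v*y/435 (H(y, v) = (v/(-29) + v/15)*y + y = (v*(-1/29) + v*(1/15))*y + y = (-v/29 + v/15)*y + y = (14*v/435)*y + y = 14*v*y/435 + y = y + 14*v*y/435)
(-1565 + H(√(-27 - 24), a(I, 5))) + 28 = (-1565 + √(-27 - 24)*(435 + 14*8)/435) + 28 = (-1565 + √(-51)*(435 + 112)/435) + 28 = (-1565 + (1/435)*(I*√51)*547) + 28 = (-1565 + 547*I*√51/435) + 28 = -1537 + 547*I*√51/435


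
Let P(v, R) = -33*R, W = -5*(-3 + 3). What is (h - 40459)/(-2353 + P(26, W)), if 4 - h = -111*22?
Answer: 38013/2353 ≈ 16.155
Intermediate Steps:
W = 0 (W = -5*0 = 0)
h = 2446 (h = 4 - (-111)*22 = 4 - 1*(-2442) = 4 + 2442 = 2446)
(h - 40459)/(-2353 + P(26, W)) = (2446 - 40459)/(-2353 - 33*0) = -38013/(-2353 + 0) = -38013/(-2353) = -38013*(-1/2353) = 38013/2353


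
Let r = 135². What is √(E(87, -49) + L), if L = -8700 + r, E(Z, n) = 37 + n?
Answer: 3*√1057 ≈ 97.535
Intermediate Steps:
r = 18225
L = 9525 (L = -8700 + 18225 = 9525)
√(E(87, -49) + L) = √((37 - 49) + 9525) = √(-12 + 9525) = √9513 = 3*√1057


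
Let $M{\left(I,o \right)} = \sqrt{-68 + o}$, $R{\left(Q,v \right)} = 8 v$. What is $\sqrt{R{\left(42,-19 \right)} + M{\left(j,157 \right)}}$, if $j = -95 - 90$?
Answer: $\sqrt{-152 + \sqrt{89}} \approx 11.94 i$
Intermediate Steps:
$j = -185$ ($j = -95 - 90 = -185$)
$\sqrt{R{\left(42,-19 \right)} + M{\left(j,157 \right)}} = \sqrt{8 \left(-19\right) + \sqrt{-68 + 157}} = \sqrt{-152 + \sqrt{89}}$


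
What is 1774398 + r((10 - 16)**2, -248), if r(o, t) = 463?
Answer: 1774861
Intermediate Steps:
1774398 + r((10 - 16)**2, -248) = 1774398 + 463 = 1774861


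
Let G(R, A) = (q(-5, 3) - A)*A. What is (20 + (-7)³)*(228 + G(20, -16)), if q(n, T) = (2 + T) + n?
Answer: 9044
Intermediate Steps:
q(n, T) = 2 + T + n
G(R, A) = -A² (G(R, A) = ((2 + 3 - 5) - A)*A = (0 - A)*A = (-A)*A = -A²)
(20 + (-7)³)*(228 + G(20, -16)) = (20 + (-7)³)*(228 - 1*(-16)²) = (20 - 343)*(228 - 1*256) = -323*(228 - 256) = -323*(-28) = 9044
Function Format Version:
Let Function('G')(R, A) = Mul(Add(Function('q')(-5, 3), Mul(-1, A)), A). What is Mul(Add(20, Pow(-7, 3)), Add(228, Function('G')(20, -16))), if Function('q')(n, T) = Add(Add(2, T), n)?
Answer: 9044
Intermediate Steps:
Function('q')(n, T) = Add(2, T, n)
Function('G')(R, A) = Mul(-1, Pow(A, 2)) (Function('G')(R, A) = Mul(Add(Add(2, 3, -5), Mul(-1, A)), A) = Mul(Add(0, Mul(-1, A)), A) = Mul(Mul(-1, A), A) = Mul(-1, Pow(A, 2)))
Mul(Add(20, Pow(-7, 3)), Add(228, Function('G')(20, -16))) = Mul(Add(20, Pow(-7, 3)), Add(228, Mul(-1, Pow(-16, 2)))) = Mul(Add(20, -343), Add(228, Mul(-1, 256))) = Mul(-323, Add(228, -256)) = Mul(-323, -28) = 9044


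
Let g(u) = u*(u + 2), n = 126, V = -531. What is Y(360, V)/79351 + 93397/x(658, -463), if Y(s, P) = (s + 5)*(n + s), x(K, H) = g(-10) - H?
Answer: 102842029/590241 ≈ 174.24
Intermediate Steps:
g(u) = u*(2 + u)
x(K, H) = 80 - H (x(K, H) = -10*(2 - 10) - H = -10*(-8) - H = 80 - H)
Y(s, P) = (5 + s)*(126 + s) (Y(s, P) = (s + 5)*(126 + s) = (5 + s)*(126 + s))
Y(360, V)/79351 + 93397/x(658, -463) = (630 + 360² + 131*360)/79351 + 93397/(80 - 1*(-463)) = (630 + 129600 + 47160)*(1/79351) + 93397/(80 + 463) = 177390*(1/79351) + 93397/543 = 2430/1087 + 93397*(1/543) = 2430/1087 + 93397/543 = 102842029/590241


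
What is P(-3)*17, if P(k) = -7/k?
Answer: 119/3 ≈ 39.667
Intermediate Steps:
P(-3)*17 = -7/(-3)*17 = -7*(-⅓)*17 = (7/3)*17 = 119/3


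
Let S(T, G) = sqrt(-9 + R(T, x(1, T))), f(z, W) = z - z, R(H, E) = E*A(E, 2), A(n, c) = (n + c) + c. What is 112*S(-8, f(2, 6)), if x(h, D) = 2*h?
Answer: 112*sqrt(3) ≈ 193.99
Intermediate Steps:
A(n, c) = n + 2*c (A(n, c) = (c + n) + c = n + 2*c)
R(H, E) = E*(4 + E) (R(H, E) = E*(E + 2*2) = E*(E + 4) = E*(4 + E))
f(z, W) = 0
S(T, G) = sqrt(3) (S(T, G) = sqrt(-9 + (2*1)*(4 + 2*1)) = sqrt(-9 + 2*(4 + 2)) = sqrt(-9 + 2*6) = sqrt(-9 + 12) = sqrt(3))
112*S(-8, f(2, 6)) = 112*sqrt(3)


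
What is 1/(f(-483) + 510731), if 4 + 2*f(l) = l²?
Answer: 2/1254747 ≈ 1.5939e-6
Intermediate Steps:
f(l) = -2 + l²/2
1/(f(-483) + 510731) = 1/((-2 + (½)*(-483)²) + 510731) = 1/((-2 + (½)*233289) + 510731) = 1/((-2 + 233289/2) + 510731) = 1/(233285/2 + 510731) = 1/(1254747/2) = 2/1254747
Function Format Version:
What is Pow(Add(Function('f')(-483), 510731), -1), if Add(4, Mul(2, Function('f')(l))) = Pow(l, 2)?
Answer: Rational(2, 1254747) ≈ 1.5939e-6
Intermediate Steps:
Function('f')(l) = Add(-2, Mul(Rational(1, 2), Pow(l, 2)))
Pow(Add(Function('f')(-483), 510731), -1) = Pow(Add(Add(-2, Mul(Rational(1, 2), Pow(-483, 2))), 510731), -1) = Pow(Add(Add(-2, Mul(Rational(1, 2), 233289)), 510731), -1) = Pow(Add(Add(-2, Rational(233289, 2)), 510731), -1) = Pow(Add(Rational(233285, 2), 510731), -1) = Pow(Rational(1254747, 2), -1) = Rational(2, 1254747)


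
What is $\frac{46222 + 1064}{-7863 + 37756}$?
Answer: $\frac{47286}{29893} \approx 1.5818$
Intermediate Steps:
$\frac{46222 + 1064}{-7863 + 37756} = \frac{47286}{29893}$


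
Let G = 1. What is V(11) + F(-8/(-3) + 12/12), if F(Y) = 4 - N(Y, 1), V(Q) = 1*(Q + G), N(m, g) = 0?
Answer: 16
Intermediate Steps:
V(Q) = 1 + Q (V(Q) = 1*(Q + 1) = 1*(1 + Q) = 1 + Q)
F(Y) = 4 (F(Y) = 4 - 1*0 = 4 + 0 = 4)
V(11) + F(-8/(-3) + 12/12) = (1 + 11) + 4 = 12 + 4 = 16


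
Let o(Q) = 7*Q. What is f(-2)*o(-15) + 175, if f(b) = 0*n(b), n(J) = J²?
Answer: 175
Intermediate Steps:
f(b) = 0 (f(b) = 0*b² = 0)
f(-2)*o(-15) + 175 = 0*(7*(-15)) + 175 = 0*(-105) + 175 = 0 + 175 = 175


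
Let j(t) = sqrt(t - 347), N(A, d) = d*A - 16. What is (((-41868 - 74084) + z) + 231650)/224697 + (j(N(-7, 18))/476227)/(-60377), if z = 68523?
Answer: 61407/74899 - I*sqrt(489)/28753157579 ≈ 0.81986 - 7.6908e-10*I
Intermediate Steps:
N(A, d) = -16 + A*d (N(A, d) = A*d - 16 = -16 + A*d)
j(t) = sqrt(-347 + t)
(((-41868 - 74084) + z) + 231650)/224697 + (j(N(-7, 18))/476227)/(-60377) = (((-41868 - 74084) + 68523) + 231650)/224697 + (sqrt(-347 + (-16 - 7*18))/476227)/(-60377) = ((-115952 + 68523) + 231650)*(1/224697) + (sqrt(-347 + (-16 - 126))*(1/476227))*(-1/60377) = (-47429 + 231650)*(1/224697) + (sqrt(-347 - 142)*(1/476227))*(-1/60377) = 184221*(1/224697) + (sqrt(-489)*(1/476227))*(-1/60377) = 61407/74899 + ((I*sqrt(489))*(1/476227))*(-1/60377) = 61407/74899 + (I*sqrt(489)/476227)*(-1/60377) = 61407/74899 - I*sqrt(489)/28753157579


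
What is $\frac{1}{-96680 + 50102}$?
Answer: $- \frac{1}{46578} \approx -2.1469 \cdot 10^{-5}$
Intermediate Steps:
$\frac{1}{-96680 + 50102} = \frac{1}{-46578} = - \frac{1}{46578}$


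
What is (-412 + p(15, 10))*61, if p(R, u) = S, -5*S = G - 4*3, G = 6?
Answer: -125294/5 ≈ -25059.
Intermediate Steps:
S = 6/5 (S = -(6 - 4*3)/5 = -(6 - 12)/5 = -⅕*(-6) = 6/5 ≈ 1.2000)
p(R, u) = 6/5
(-412 + p(15, 10))*61 = (-412 + 6/5)*61 = -2054/5*61 = -125294/5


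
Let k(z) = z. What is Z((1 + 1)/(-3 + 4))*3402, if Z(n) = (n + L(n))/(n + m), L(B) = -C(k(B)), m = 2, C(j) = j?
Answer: 0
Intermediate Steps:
L(B) = -B
Z(n) = 0 (Z(n) = (n - n)/(n + 2) = 0/(2 + n) = 0)
Z((1 + 1)/(-3 + 4))*3402 = 0*3402 = 0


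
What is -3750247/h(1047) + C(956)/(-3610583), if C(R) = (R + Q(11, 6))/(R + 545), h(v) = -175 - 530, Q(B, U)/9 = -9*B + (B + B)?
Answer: 20324407673880086/3820736983515 ≈ 5319.5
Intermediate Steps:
Q(B, U) = -63*B (Q(B, U) = 9*(-9*B + (B + B)) = 9*(-9*B + 2*B) = 9*(-7*B) = -63*B)
h(v) = -705
C(R) = (-693 + R)/(545 + R) (C(R) = (R - 63*11)/(R + 545) = (R - 693)/(545 + R) = (-693 + R)/(545 + R))
-3750247/h(1047) + C(956)/(-3610583) = -3750247/(-705) + ((-693 + 956)/(545 + 956))/(-3610583) = -3750247*(-1/705) + (263/1501)*(-1/3610583) = 3750247/705 + ((1/1501)*263)*(-1/3610583) = 3750247/705 + (263/1501)*(-1/3610583) = 3750247/705 - 263/5419485083 = 20324407673880086/3820736983515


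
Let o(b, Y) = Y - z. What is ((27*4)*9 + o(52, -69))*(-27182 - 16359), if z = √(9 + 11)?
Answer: -39317523 + 87082*√5 ≈ -3.9123e+7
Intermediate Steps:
z = 2*√5 (z = √20 = 2*√5 ≈ 4.4721)
o(b, Y) = Y - 2*√5
((27*4)*9 + o(52, -69))*(-27182 - 16359) = ((27*4)*9 + (-69 - 2*√5))*(-27182 - 16359) = (108*9 + (-69 - 2*√5))*(-43541) = (972 + (-69 - 2*√5))*(-43541) = (903 - 2*√5)*(-43541) = -39317523 + 87082*√5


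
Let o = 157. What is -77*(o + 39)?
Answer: -15092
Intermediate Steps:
-77*(o + 39) = -77*(157 + 39) = -77*196 = -15092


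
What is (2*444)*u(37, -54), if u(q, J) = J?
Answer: -47952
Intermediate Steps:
(2*444)*u(37, -54) = (2*444)*(-54) = 888*(-54) = -47952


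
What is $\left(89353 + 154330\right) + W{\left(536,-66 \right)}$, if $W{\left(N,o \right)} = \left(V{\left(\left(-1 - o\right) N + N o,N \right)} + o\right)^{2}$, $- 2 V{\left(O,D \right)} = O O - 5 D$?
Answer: $20270599559$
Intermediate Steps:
$V{\left(O,D \right)} = - \frac{O^{2}}{2} + \frac{5 D}{2}$ ($V{\left(O,D \right)} = - \frac{O O - 5 D}{2} = - \frac{O^{2} - 5 D}{2} = - \frac{O^{2}}{2} + \frac{5 D}{2}$)
$W{\left(N,o \right)} = \left(o - \frac{\left(N o + N \left(-1 - o\right)\right)^{2}}{2} + \frac{5 N}{2}\right)^{2}$ ($W{\left(N,o \right)} = \left(\left(- \frac{\left(\left(-1 - o\right) N + N o\right)^{2}}{2} + \frac{5 N}{2}\right) + o\right)^{2} = \left(\left(- \frac{\left(N \left(-1 - o\right) + N o\right)^{2}}{2} + \frac{5 N}{2}\right) + o\right)^{2} = \left(\left(- \frac{\left(N o + N \left(-1 - o\right)\right)^{2}}{2} + \frac{5 N}{2}\right) + o\right)^{2} = \left(o - \frac{\left(N o + N \left(-1 - o\right)\right)^{2}}{2} + \frac{5 N}{2}\right)^{2}$)
$\left(89353 + 154330\right) + W{\left(536,-66 \right)} = \left(89353 + 154330\right) + \frac{\left(- 536^{2} + 2 \left(-66\right) + 5 \cdot 536\right)^{2}}{4} = 243683 + \frac{\left(\left(-1\right) 287296 - 132 + 2680\right)^{2}}{4} = 243683 + \frac{\left(-287296 - 132 + 2680\right)^{2}}{4} = 243683 + \frac{\left(-284748\right)^{2}}{4} = 243683 + \frac{1}{4} \cdot 81081423504 = 243683 + 20270355876 = 20270599559$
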